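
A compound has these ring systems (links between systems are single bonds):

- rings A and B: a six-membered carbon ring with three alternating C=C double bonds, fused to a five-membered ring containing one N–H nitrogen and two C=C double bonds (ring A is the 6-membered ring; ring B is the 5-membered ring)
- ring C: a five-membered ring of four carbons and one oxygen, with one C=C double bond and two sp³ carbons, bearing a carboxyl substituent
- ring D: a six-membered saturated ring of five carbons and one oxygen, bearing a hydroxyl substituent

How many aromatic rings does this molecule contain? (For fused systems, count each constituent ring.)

Rings A and B form a fused bicyclic system (with one N–H) with 9 sp² atoms and 10 π electrons from ring double bonds plus a heteroatom lone pair. 10 = 4(2)+2, so the system is aromatic and both rings count as aromatic (indole).
Ring C has two sp³ carbons, so it is not fully conjugated — not aromatic (2,3-dihydrofuran).
Ring D has only sp³ atoms, so it is not fully conjugated — not aromatic (tetrahydropyran).
Aromatic: A, B. Total: 2.

2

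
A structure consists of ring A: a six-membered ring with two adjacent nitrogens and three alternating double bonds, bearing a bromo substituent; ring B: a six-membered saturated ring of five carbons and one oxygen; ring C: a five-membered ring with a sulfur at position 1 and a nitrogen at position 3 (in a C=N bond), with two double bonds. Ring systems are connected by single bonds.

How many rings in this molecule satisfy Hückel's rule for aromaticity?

2

Ring A is planar and fully conjugated; 3 ring double bonds give 6 π electrons. Since 6 = 4n+2 (n=1), ring A is aromatic (pyridazine).
Ring B has only sp³ atoms, so it is not fully conjugated — not aromatic (tetrahydropyran).
Ring C is planar and fully conjugated; 2 ring double bonds (4 π electrons) plus a heteroatom lone pair (2) give 6 π electrons. 6 = 4(1)+2, so ring C is aromatic (thiazole).
Aromatic: A, C. Total: 2.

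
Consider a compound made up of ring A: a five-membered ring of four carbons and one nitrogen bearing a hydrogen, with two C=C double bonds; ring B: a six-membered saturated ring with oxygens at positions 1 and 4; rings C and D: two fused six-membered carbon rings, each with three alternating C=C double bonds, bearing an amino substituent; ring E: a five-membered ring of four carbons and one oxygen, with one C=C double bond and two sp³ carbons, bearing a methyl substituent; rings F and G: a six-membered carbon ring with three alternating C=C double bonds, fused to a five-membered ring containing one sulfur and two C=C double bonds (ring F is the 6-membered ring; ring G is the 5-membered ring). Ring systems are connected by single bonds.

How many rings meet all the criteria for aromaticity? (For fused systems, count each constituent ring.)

5

Ring A is planar and fully conjugated; 2 ring double bonds (4 π electrons) plus a heteroatom lone pair (2) give 6 π electrons. That satisfies 4n+2 with n=1, so ring A is aromatic (pyrrole).
Ring B has only sp³ atoms, so it is not fully conjugated — not aromatic (1,4-dioxane).
Rings C and D form a fused bicyclic system with 10 sp² atoms and 10 π electrons from ring double bonds. 10 = 4(2)+2, so the system is aromatic and both rings count as aromatic (naphthalene).
Ring E has two sp³ carbons, so it is not fully conjugated — not aromatic (2,3-dihydrofuran).
Rings F and G form a fused bicyclic system (with one sulfur) with 9 sp² atoms and 10 π electrons from ring double bonds plus a heteroatom lone pair. 10 = 4(2)+2, so the system is aromatic and both rings count as aromatic (benzothiophene).
Aromatic: A, C, D, F, G. Total: 5.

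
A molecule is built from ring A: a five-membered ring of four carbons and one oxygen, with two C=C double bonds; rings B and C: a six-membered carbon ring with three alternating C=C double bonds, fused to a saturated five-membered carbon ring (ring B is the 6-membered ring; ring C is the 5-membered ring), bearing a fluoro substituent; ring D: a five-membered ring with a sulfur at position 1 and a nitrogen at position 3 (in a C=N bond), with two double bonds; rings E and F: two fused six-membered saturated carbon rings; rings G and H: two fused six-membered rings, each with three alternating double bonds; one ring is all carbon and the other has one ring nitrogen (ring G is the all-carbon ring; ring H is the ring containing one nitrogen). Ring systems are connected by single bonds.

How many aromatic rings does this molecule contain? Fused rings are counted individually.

Ring A is planar and fully conjugated; 2 ring double bonds (4 π electrons) plus a heteroatom lone pair (2) give 6 π electrons. 6 = 4(1)+2, so ring A is aromatic (furan).
Ring B is fully conjugated (every ring atom contributes a p orbital); 3 ring double bonds give 6 π electrons. Since 6 = 4n+2 (n=1), ring B is aromatic (benzene ring).
Ring C has three sp³ carbons, so it is not fully conjugated — not aromatic (cyclopentane ring).
Ring D has a continuous p-orbital overlap around the ring; 2 ring double bonds (4 π electrons) plus a heteroatom lone pair (2) give 6 π electrons. Since 6 = 4n+2 (n=1), ring D is aromatic (thiazole).
Ring E has only sp³ atoms, so it is not fully conjugated — not aromatic (cyclohexane ring).
Ring F has only sp³ atoms, so it is not fully conjugated — not aromatic (cyclohexane ring).
Rings G and H form a fused bicyclic system (with one nitrogen) with 10 sp² atoms and 10 π electrons from ring double bonds. 10 = 4(2)+2, so the system is aromatic and both rings count as aromatic (quinoline).
Aromatic: A, B, D, G, H. Total: 5.

5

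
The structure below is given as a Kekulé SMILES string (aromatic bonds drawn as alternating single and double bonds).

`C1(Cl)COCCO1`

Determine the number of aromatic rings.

The SMILES encodes a six-membered saturated ring with oxygens at positions 1 and 4.
The 6-membered ring with two oxygens (1,4) has only sp³ atoms, so it is not fully conjugated — not aromatic (1,4-dioxane).

0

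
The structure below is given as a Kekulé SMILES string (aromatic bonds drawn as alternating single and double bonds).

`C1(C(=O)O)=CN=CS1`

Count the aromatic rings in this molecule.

1

The SMILES encodes a five-membered ring with a sulfur at position 1 and a nitrogen at position 3 (in a C=N bond), with two double bonds.
The 5-membered ring with one sulfur and one =N– has a continuous p-orbital overlap around the ring; 2 ring double bonds (4 π electrons) plus a heteroatom lone pair (2) give 6 π electrons. Since 6 = 4n+2 (n=1), it is aromatic (thiazole).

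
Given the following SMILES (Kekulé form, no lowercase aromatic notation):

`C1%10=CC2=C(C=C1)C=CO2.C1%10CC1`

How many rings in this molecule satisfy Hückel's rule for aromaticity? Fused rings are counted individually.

The SMILES encodes a six-membered carbon ring with three alternating C=C double bonds, fused to a five-membered ring containing one oxygen and two C=C double bonds; a three-membered saturated carbon ring.
The fused 6/5-membered bicyclic (with one oxygen) is a single π system with 9 sp² atoms and 10 π electrons from ring double bonds plus a heteroatom lone pair. 10 = 4(2)+2, so the system is aromatic and both rings count as aromatic (benzofuran).
The 3-membered ring has only sp³ atoms, so it is not fully conjugated — not aromatic (cyclopropane).
2 of the 3 rings are aromatic. Total: 2.

2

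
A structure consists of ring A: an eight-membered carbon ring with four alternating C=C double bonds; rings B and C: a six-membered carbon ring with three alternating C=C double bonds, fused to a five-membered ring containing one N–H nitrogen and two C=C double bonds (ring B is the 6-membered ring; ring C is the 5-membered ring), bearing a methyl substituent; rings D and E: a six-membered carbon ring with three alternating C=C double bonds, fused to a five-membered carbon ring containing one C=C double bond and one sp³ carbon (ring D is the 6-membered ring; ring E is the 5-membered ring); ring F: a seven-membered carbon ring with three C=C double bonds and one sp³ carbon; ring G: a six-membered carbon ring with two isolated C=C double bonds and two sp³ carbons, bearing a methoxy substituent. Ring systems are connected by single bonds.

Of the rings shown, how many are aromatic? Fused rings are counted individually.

Ring A has only sp² ring atoms; a planar conformation would have a fully conjugated π system of 8 electrons. But 8 = 4(2), which is 4n not 4n+2, so ring A is not aromatic (cyclooctatetraene) — cyclooctatetraene distorts into a non-planar tub to avoid antiaromaticity.
Rings B and C form a fused bicyclic system (with one N–H) with 9 sp² atoms and 10 π electrons from ring double bonds plus a heteroatom lone pair. 10 = 4(2)+2, so the system is aromatic and both rings count as aromatic (indole).
Ring D has a continuous p-orbital overlap around the ring; 3 ring double bonds give 6 π electrons. Since 6 = 4n+2 (n=1), ring D is aromatic (benzene ring).
Ring E has one sp³ carbon, so it is not fully conjugated — not aromatic (cyclopentene ring).
Ring F has one sp³ carbon, so it is not fully conjugated — not aromatic (cycloheptatriene).
Ring G has two sp³ carbons, so it is not fully conjugated — not aromatic (1,4-cyclohexadiene).
Aromatic: B, C, D. Total: 3.

3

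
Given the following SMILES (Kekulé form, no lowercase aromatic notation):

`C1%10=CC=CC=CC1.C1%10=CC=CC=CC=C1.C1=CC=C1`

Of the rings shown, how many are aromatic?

0

The SMILES encodes a seven-membered carbon ring with three C=C double bonds and one sp³ carbon; an eight-membered carbon ring with four alternating C=C double bonds; a four-membered carbon ring with two alternating C=C double bonds.
The 7-membered ring has one sp³ carbon, so it is not fully conjugated — not aromatic (cycloheptatriene).
The 8-membered ring has only sp² ring atoms; a planar conformation would have a fully conjugated π system of 8 electrons. But 8 = 4(2), which is 4n not 4n+2, so it is not aromatic (cyclooctatetraene) — cyclooctatetraene distorts into a non-planar tub to avoid antiaromaticity.
The 4-membered ring has only sp² ring atoms; a planar conformation would have a fully conjugated π system of 4 electrons. But 4 = 4(1), which is 4n not 4n+2, so it is not aromatic (cyclobutadiene) — cyclobutadiene is antiaromatic and distorts to a rectangle.
None of the rings are aromatic. Total: 0.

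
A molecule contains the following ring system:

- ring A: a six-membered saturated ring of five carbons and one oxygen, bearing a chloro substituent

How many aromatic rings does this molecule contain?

0

Ring A has only sp³ atoms, so it is not fully conjugated — not aromatic (tetrahydropyran).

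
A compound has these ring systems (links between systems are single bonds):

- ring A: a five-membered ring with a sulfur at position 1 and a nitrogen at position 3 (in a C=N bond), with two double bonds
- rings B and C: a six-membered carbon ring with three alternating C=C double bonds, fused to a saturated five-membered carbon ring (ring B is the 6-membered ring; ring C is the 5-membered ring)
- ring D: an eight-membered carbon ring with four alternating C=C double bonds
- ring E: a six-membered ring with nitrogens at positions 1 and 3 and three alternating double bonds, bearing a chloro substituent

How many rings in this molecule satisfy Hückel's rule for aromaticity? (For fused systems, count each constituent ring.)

Ring A has a continuous p-orbital overlap around the ring; 2 ring double bonds (4 π electrons) plus a heteroatom lone pair (2) give 6 π electrons. That satisfies 4n+2 with n=1, so ring A is aromatic (thiazole).
Ring B is fully conjugated (every ring atom contributes a p orbital); 3 ring double bonds give 6 π electrons. Since 6 = 4n+2 (n=1), ring B is aromatic (benzene ring).
Ring C has three sp³ carbons, so it is not fully conjugated — not aromatic (cyclopentane ring).
Ring D has only sp² ring atoms; a planar conformation would have a fully conjugated π system of 8 electrons. But 8 = 4(2), which is 4n not 4n+2, so ring D is not aromatic (cyclooctatetraene) — cyclooctatetraene distorts into a non-planar tub to avoid antiaromaticity.
Ring E has a continuous p-orbital overlap around the ring; 3 ring double bonds give 6 π electrons. That satisfies 4n+2 with n=1, so ring E is aromatic (pyrimidine).
Aromatic: A, B, E. Total: 3.

3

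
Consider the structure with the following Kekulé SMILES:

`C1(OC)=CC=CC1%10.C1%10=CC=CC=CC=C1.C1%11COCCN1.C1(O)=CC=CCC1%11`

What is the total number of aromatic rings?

0

The SMILES encodes a five-membered carbon ring with two conjugated C=C double bonds and one sp³ carbon; an eight-membered carbon ring with four alternating C=C double bonds; a six-membered saturated ring with an oxygen and an N–H nitrogen at positions 1 and 4; a six-membered carbon ring with two conjugated C=C double bonds and two sp³ carbons.
The 5-membered ring has one sp³ carbon, so it is not fully conjugated — not aromatic (cyclopentadiene).
The 8-membered ring has only sp² ring atoms; a planar conformation would have a fully conjugated π system of 8 electrons. But 8 = 4(2), which is 4n not 4n+2, so it is not aromatic (cyclooctatetraene) — cyclooctatetraene distorts into a non-planar tub to avoid antiaromaticity.
The 6-membered ring with one oxygen and one N–H (1,4) has only sp³ atoms, so it is not fully conjugated — not aromatic (morpholine).
The 6-membered ring has two sp³ carbons, so it is not fully conjugated — not aromatic (1,3-cyclohexadiene).
None of the rings are aromatic. Total: 0.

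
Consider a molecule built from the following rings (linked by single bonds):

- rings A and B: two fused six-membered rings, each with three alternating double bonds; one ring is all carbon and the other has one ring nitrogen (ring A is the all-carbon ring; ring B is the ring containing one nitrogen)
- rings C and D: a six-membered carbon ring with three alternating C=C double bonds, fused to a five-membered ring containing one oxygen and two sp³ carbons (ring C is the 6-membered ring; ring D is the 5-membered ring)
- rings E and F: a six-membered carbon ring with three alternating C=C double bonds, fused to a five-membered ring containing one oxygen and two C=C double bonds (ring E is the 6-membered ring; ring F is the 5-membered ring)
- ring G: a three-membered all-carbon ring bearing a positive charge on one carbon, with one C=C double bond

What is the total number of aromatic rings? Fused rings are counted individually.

Rings A and B form a fused bicyclic system (with one nitrogen) with 10 sp² atoms and 10 π electrons from ring double bonds. 10 = 4(2)+2, so the system is aromatic and both rings count as aromatic (quinoline).
Ring C is planar and fully conjugated; 3 ring double bonds give 6 π electrons. 6 = 4(1)+2, so ring C is aromatic (benzene ring).
Ring D has two sp³ carbons, so it is not fully conjugated — not aromatic (oxolane ring).
Rings E and F form a fused bicyclic system (with one oxygen) with 9 sp² atoms and 10 π electrons from ring double bonds plus a heteroatom lone pair. 10 = 4(2)+2, so the system is aromatic and both rings count as aromatic (benzofuran).
Ring G is planar and fully conjugated; 1 ring double bond (2 π electrons) plus the carbocation's empty p orbital (0, but keeps the ring conjugated) give 2 π electrons. 2 = 4(0)+2, so ring G is aromatic (cyclopropenyl cation).
Aromatic: A, B, C, E, F, G. Total: 6.

6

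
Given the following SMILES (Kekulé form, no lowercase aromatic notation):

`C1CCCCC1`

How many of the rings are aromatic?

The SMILES encodes a six-membered saturated carbon ring.
The 6-membered ring has only sp³ atoms, so it is not fully conjugated — not aromatic (cyclohexane).

0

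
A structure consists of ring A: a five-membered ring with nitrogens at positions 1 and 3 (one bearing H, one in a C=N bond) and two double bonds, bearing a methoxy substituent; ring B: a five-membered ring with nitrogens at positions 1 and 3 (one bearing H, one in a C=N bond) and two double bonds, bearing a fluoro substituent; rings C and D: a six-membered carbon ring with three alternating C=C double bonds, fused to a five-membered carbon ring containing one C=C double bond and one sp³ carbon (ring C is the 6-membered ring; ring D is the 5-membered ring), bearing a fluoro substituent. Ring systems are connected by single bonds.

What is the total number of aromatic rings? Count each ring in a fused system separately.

Ring A is planar and fully conjugated; 2 ring double bonds (4 π electrons) plus a heteroatom lone pair (2) give 6 π electrons. That satisfies 4n+2 with n=1, so ring A is aromatic (imidazole).
Ring B has a continuous p-orbital overlap around the ring; 2 ring double bonds (4 π electrons) plus a heteroatom lone pair (2) give 6 π electrons. 6 = 4(1)+2, so ring B is aromatic (imidazole).
Ring C is planar and fully conjugated; 3 ring double bonds give 6 π electrons. 6 = 4(1)+2, so ring C is aromatic (benzene ring).
Ring D has one sp³ carbon, so it is not fully conjugated — not aromatic (cyclopentene ring).
Aromatic: A, B, C. Total: 3.

3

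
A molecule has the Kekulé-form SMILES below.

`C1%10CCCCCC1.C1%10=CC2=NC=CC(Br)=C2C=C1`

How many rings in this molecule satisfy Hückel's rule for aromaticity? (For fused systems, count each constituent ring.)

The SMILES encodes a seven-membered saturated carbon ring; two fused six-membered rings, each with three alternating double bonds; one ring is all carbon and the other has one ring nitrogen.
The 7-membered ring has only sp³ atoms, so it is not fully conjugated — not aromatic (cycloheptane).
The fused 6/6-membered bicyclic (with one nitrogen) is a single π system with 10 sp² atoms and 10 π electrons from ring double bonds. 10 = 4(2)+2, so the system is aromatic and both rings count as aromatic (quinoline).
2 of the 3 rings are aromatic. Total: 2.

2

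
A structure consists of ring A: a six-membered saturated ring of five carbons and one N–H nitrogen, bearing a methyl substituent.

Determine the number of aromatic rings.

0

Ring A has only sp³ atoms, so it is not fully conjugated — not aromatic (piperidine).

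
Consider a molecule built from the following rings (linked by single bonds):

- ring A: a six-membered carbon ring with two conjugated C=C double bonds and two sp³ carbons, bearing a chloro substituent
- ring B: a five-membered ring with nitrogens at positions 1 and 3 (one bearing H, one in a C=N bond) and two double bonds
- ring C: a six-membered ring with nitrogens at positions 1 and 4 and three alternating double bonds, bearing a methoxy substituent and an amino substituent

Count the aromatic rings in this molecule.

2

Ring A has two sp³ carbons, so it is not fully conjugated — not aromatic (1,3-cyclohexadiene).
Ring B has a continuous p-orbital overlap around the ring; 2 ring double bonds (4 π electrons) plus a heteroatom lone pair (2) give 6 π electrons. 6 = 4(1)+2, so ring B is aromatic (imidazole).
Ring C is fully conjugated (every ring atom contributes a p orbital); 3 ring double bonds give 6 π electrons. 6 = 4(1)+2, so ring C is aromatic (pyrazine).
Aromatic: B, C. Total: 2.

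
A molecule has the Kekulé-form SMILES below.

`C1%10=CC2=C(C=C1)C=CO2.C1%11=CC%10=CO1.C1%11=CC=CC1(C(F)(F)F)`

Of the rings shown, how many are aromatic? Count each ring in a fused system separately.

The SMILES encodes a six-membered carbon ring with three alternating C=C double bonds, fused to a five-membered ring containing one oxygen and two C=C double bonds; a five-membered ring of four carbons and one oxygen, with two C=C double bonds; a five-membered carbon ring with two conjugated C=C double bonds and one sp³ carbon.
The fused 6/5-membered bicyclic (with one oxygen) is a single π system with 9 sp² atoms and 10 π electrons from ring double bonds plus a heteroatom lone pair. 10 = 4(2)+2, so the system is aromatic and both rings count as aromatic (benzofuran).
The 5-membered ring with one oxygen is fully conjugated (every ring atom contributes a p orbital); 2 ring double bonds (4 π electrons) plus a heteroatom lone pair (2) give 6 π electrons. That satisfies 4n+2 with n=1, so it is aromatic (furan).
The 5-membered ring has one sp³ carbon, so it is not fully conjugated — not aromatic (cyclopentadiene).
3 of the 4 rings are aromatic. Total: 3.

3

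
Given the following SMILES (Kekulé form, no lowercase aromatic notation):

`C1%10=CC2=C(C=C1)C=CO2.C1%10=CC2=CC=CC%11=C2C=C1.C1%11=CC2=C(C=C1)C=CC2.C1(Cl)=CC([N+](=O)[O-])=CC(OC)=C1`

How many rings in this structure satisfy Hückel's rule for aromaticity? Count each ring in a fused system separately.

6

The SMILES encodes a six-membered carbon ring with three alternating C=C double bonds, fused to a five-membered ring containing one oxygen and two C=C double bonds; two fused six-membered carbon rings, each with three alternating C=C double bonds; a six-membered carbon ring with three alternating C=C double bonds, fused to a five-membered carbon ring containing one C=C double bond and one sp³ carbon; a six-membered carbon ring with three alternating C=C double bonds.
The fused 6/5-membered bicyclic (with one oxygen) is a single π system with 9 sp² atoms and 10 π electrons from ring double bonds plus a heteroatom lone pair. 10 = 4(2)+2, so the system is aromatic and both rings count as aromatic (benzofuran).
The fused 6/6-membered bicyclic is a single π system with 10 sp² atoms and 10 π electrons from ring double bonds. 10 = 4(2)+2, so the system is aromatic and both rings count as aromatic (naphthalene).
The 6-membered ring is planar and fully conjugated; 3 ring double bonds give 6 π electrons. 6 = 4(1)+2, so it is aromatic (benzene ring).
The 5-membered ring has one sp³ carbon, so it is not fully conjugated — not aromatic (cyclopentene ring).
The second 6-membered ring is planar and fully conjugated; 3 ring double bonds give 6 π electrons. Since 6 = 4n+2 (n=1), it is aromatic (benzene).
6 of the 7 rings are aromatic. Total: 6.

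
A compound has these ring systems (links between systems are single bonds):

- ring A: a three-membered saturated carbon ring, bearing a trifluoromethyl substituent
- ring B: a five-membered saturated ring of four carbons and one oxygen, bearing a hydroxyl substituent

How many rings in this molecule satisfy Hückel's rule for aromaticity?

Ring A has only sp³ atoms, so it is not fully conjugated — not aromatic (cyclopropane).
Ring B has only sp³ atoms, so it is not fully conjugated — not aromatic (tetrahydrofuran).
No ring is aromatic. Total: 0.

0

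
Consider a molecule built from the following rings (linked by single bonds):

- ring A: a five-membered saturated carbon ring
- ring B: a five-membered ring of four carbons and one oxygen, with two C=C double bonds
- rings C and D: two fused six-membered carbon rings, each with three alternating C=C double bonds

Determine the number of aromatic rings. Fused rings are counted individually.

3

Ring A has only sp³ atoms, so it is not fully conjugated — not aromatic (cyclopentane).
Ring B has a continuous p-orbital overlap around the ring; 2 ring double bonds (4 π electrons) plus a heteroatom lone pair (2) give 6 π electrons. That satisfies 4n+2 with n=1, so ring B is aromatic (furan).
Rings C and D form a fused bicyclic system with 10 sp² atoms and 10 π electrons from ring double bonds. 10 = 4(2)+2, so the system is aromatic and both rings count as aromatic (naphthalene).
Aromatic: B, C, D. Total: 3.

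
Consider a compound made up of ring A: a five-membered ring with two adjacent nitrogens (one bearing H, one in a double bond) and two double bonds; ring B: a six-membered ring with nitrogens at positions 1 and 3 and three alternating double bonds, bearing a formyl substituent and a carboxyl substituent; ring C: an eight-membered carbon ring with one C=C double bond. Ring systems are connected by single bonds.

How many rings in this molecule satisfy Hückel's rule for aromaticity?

Ring A is fully conjugated (every ring atom contributes a p orbital); 2 ring double bonds (4 π electrons) plus a heteroatom lone pair (2) give 6 π electrons. Since 6 = 4n+2 (n=1), ring A is aromatic (pyrazole).
Ring B is fully conjugated (every ring atom contributes a p orbital); 3 ring double bonds give 6 π electrons. That satisfies 4n+2 with n=1, so ring B is aromatic (pyrimidine).
Ring C has six sp³ carbons, so it is not fully conjugated — not aromatic (cyclooctene).
Aromatic: A, B. Total: 2.

2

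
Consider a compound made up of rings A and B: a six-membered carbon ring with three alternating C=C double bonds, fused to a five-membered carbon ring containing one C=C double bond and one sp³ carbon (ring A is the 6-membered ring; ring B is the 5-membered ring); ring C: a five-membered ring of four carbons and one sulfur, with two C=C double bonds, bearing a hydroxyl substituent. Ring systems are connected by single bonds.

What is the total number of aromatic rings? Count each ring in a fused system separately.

2

Ring A is fully conjugated (every ring atom contributes a p orbital); 3 ring double bonds give 6 π electrons. 6 = 4(1)+2, so ring A is aromatic (benzene ring).
Ring B has one sp³ carbon, so it is not fully conjugated — not aromatic (cyclopentene ring).
Ring C has a continuous p-orbital overlap around the ring; 2 ring double bonds (4 π electrons) plus a heteroatom lone pair (2) give 6 π electrons. That satisfies 4n+2 with n=1, so ring C is aromatic (thiophene).
Aromatic: A, C. Total: 2.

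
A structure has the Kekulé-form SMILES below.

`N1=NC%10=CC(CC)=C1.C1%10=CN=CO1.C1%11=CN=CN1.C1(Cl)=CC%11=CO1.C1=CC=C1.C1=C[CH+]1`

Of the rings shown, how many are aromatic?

The SMILES encodes a six-membered ring with two adjacent nitrogens and three alternating double bonds; a five-membered ring with an oxygen at position 1 and a nitrogen at position 3 (in a C=N bond), with two double bonds; a five-membered ring with nitrogens at positions 1 and 3 (one bearing H, one in a C=N bond) and two double bonds; a five-membered ring of four carbons and one oxygen, with two C=C double bonds; a four-membered carbon ring with two alternating C=C double bonds; a three-membered all-carbon ring bearing a positive charge on one carbon, with one C=C double bond.
The 6-membered ring with two nitrogens (1,2) is planar and fully conjugated; 3 ring double bonds give 6 π electrons. Since 6 = 4n+2 (n=1), it is aromatic (pyridazine).
The 5-membered ring with one oxygen and one =N– has a continuous p-orbital overlap around the ring; 2 ring double bonds (4 π electrons) plus a heteroatom lone pair (2) give 6 π electrons. Since 6 = 4n+2 (n=1), it is aromatic (oxazole).
The 5-membered ring with two nitrogens (one N–H, one =N–) is planar and fully conjugated; 2 ring double bonds (4 π electrons) plus a heteroatom lone pair (2) give 6 π electrons. That satisfies 4n+2 with n=1, so it is aromatic (imidazole).
The 5-membered ring with one oxygen is fully conjugated (every ring atom contributes a p orbital); 2 ring double bonds (4 π electrons) plus a heteroatom lone pair (2) give 6 π electrons. That satisfies 4n+2 with n=1, so it is aromatic (furan).
The 4-membered ring has only sp² ring atoms; a planar conformation would have a fully conjugated π system of 4 electrons. But 4 = 4(1), which is 4n not 4n+2, so it is not aromatic (cyclobutadiene) — cyclobutadiene is antiaromatic and distorts to a rectangle.
The 3-membered ring is planar and fully conjugated; 1 ring double bond (2 π electrons) plus the carbocation's empty p orbital (0, but keeps the ring conjugated) give 2 π electrons. Since 2 = 4n+2 (n=0), it is aromatic (cyclopropenyl cation).
5 of the 6 rings are aromatic. Total: 5.

5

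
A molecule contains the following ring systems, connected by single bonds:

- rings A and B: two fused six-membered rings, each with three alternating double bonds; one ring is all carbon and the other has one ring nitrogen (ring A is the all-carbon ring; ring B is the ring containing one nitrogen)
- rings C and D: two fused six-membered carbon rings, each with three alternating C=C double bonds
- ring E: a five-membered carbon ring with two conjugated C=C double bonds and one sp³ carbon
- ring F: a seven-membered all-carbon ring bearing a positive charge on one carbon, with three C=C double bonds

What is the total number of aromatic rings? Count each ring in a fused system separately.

Rings A and B form a fused bicyclic system (with one nitrogen) with 10 sp² atoms and 10 π electrons from ring double bonds. 10 = 4(2)+2, so the system is aromatic and both rings count as aromatic (quinoline).
Rings C and D form a fused bicyclic system with 10 sp² atoms and 10 π electrons from ring double bonds. 10 = 4(2)+2, so the system is aromatic and both rings count as aromatic (naphthalene).
Ring E has one sp³ carbon, so it is not fully conjugated — not aromatic (cyclopentadiene).
Ring F has a continuous p-orbital overlap around the ring; 3 ring double bonds (6 π electrons) plus the carbocation's empty p orbital (0, but keeps the ring conjugated) give 6 π electrons. That satisfies 4n+2 with n=1, so ring F is aromatic (tropylium cation).
Aromatic: A, B, C, D, F. Total: 5.

5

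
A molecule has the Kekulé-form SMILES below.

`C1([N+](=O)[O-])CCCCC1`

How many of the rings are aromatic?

The SMILES encodes a six-membered saturated carbon ring.
The 6-membered ring has only sp³ atoms, so it is not fully conjugated — not aromatic (cyclohexane).

0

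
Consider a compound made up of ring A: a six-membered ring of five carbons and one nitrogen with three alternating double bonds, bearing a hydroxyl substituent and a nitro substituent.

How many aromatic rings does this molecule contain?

1

Ring A has a continuous p-orbital overlap around the ring; 3 ring double bonds give 6 π electrons. 6 = 4(1)+2, so ring A is aromatic (pyridine).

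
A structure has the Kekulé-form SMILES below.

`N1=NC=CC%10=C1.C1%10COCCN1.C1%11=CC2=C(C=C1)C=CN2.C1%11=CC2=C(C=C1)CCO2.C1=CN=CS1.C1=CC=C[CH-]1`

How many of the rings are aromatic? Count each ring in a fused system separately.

6

The SMILES encodes a six-membered ring with two adjacent nitrogens and three alternating double bonds; a six-membered saturated ring with an oxygen and an N–H nitrogen at positions 1 and 4; a six-membered carbon ring with three alternating C=C double bonds, fused to a five-membered ring containing one N–H nitrogen and two C=C double bonds; a six-membered carbon ring with three alternating C=C double bonds, fused to a five-membered ring containing one oxygen and two sp³ carbons; a five-membered ring with a sulfur at position 1 and a nitrogen at position 3 (in a C=N bond), with two double bonds; a five-membered all-carbon ring bearing a negative charge on one carbon, with two C=C double bonds.
The 6-membered ring with two nitrogens (1,2) is planar and fully conjugated; 3 ring double bonds give 6 π electrons. 6 = 4(1)+2, so it is aromatic (pyridazine).
The 6-membered ring with one oxygen and one N–H (1,4) has only sp³ atoms, so it is not fully conjugated — not aromatic (morpholine).
The fused 6/5-membered bicyclic (with one N–H) is a single π system with 9 sp² atoms and 10 π electrons from ring double bonds plus a heteroatom lone pair. 10 = 4(2)+2, so the system is aromatic and both rings count as aromatic (indole).
The 6-membered ring has a continuous p-orbital overlap around the ring; 3 ring double bonds give 6 π electrons. 6 = 4(1)+2, so it is aromatic (benzene ring).
The 5-membered ring with one oxygen has two sp³ carbons, so it is not fully conjugated — not aromatic (oxolane ring).
The 5-membered ring with one sulfur and one =N– is fully conjugated (every ring atom contributes a p orbital); 2 ring double bonds (4 π electrons) plus a heteroatom lone pair (2) give 6 π electrons. That satisfies 4n+2 with n=1, so it is aromatic (thiazole).
The 5-membered ring is fully conjugated (every ring atom contributes a p orbital); 2 ring double bonds (4 π electrons) plus the carbanion lone pair (2) give 6 π electrons. That satisfies 4n+2 with n=1, so it is aromatic (cyclopentadienyl anion).
6 of the 8 rings are aromatic. Total: 6.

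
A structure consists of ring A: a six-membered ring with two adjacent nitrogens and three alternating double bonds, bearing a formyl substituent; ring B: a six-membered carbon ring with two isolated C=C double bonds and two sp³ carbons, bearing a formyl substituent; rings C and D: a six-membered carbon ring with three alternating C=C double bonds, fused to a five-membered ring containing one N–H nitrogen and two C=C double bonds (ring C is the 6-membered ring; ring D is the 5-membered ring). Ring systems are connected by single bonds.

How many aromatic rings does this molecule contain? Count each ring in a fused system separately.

Ring A is planar and fully conjugated; 3 ring double bonds give 6 π electrons. Since 6 = 4n+2 (n=1), ring A is aromatic (pyridazine).
Ring B has two sp³ carbons, so it is not fully conjugated — not aromatic (1,4-cyclohexadiene).
Rings C and D form a fused bicyclic system (with one N–H) with 9 sp² atoms and 10 π electrons from ring double bonds plus a heteroatom lone pair. 10 = 4(2)+2, so the system is aromatic and both rings count as aromatic (indole).
Aromatic: A, C, D. Total: 3.

3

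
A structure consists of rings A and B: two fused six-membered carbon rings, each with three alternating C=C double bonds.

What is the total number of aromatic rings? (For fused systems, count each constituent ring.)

Rings A and B form a fused bicyclic system with 10 sp² atoms and 10 π electrons from ring double bonds. 10 = 4(2)+2, so the system is aromatic and both rings count as aromatic (naphthalene).
Aromatic: A, B. Total: 2.

2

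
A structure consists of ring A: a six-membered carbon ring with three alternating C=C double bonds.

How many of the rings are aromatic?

Ring A is fully conjugated (every ring atom contributes a p orbital); 3 ring double bonds give 6 π electrons. Since 6 = 4n+2 (n=1), ring A is aromatic (benzene).

1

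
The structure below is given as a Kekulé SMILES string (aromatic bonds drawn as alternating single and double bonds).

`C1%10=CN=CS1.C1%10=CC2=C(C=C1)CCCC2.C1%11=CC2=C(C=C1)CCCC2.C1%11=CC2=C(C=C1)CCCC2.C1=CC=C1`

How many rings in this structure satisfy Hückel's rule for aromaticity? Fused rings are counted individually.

The SMILES encodes a five-membered ring with a sulfur at position 1 and a nitrogen at position 3 (in a C=N bond), with two double bonds; a six-membered carbon ring with three alternating C=C double bonds, fused to a saturated six-membered carbon ring; a six-membered carbon ring with three alternating C=C double bonds, fused to a saturated six-membered carbon ring; a six-membered carbon ring with three alternating C=C double bonds, fused to a saturated six-membered carbon ring; a four-membered carbon ring with two alternating C=C double bonds.
The 5-membered ring with one sulfur and one =N– has a continuous p-orbital overlap around the ring; 2 ring double bonds (4 π electrons) plus a heteroatom lone pair (2) give 6 π electrons. 6 = 4(1)+2, so it is aromatic (thiazole).
The 6-membered ring has a continuous p-orbital overlap around the ring; 3 ring double bonds give 6 π electrons. 6 = 4(1)+2, so it is aromatic (benzene ring).
The second 6-membered ring has four sp³ carbons, so it is not fully conjugated — not aromatic (cyclohexane ring).
The third 6-membered ring is planar and fully conjugated; 3 ring double bonds give 6 π electrons. That satisfies 4n+2 with n=1, so it is aromatic (benzene ring).
The fourth 6-membered ring has four sp³ carbons, so it is not fully conjugated — not aromatic (cyclohexane ring).
The fifth 6-membered ring has a continuous p-orbital overlap around the ring; 3 ring double bonds give 6 π electrons. 6 = 4(1)+2, so it is aromatic (benzene ring).
The 6th 6-membered ring has four sp³ carbons, so it is not fully conjugated — not aromatic (cyclohexane ring).
The 4-membered ring has only sp² ring atoms; a planar conformation would have a fully conjugated π system of 4 electrons. But 4 = 4(1), which is 4n not 4n+2, so it is not aromatic (cyclobutadiene) — cyclobutadiene is antiaromatic and distorts to a rectangle.
4 of the 8 rings are aromatic. Total: 4.

4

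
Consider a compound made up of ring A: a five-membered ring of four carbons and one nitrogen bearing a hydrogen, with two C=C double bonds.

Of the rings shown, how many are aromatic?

1

Ring A is planar and fully conjugated; 2 ring double bonds (4 π electrons) plus a heteroatom lone pair (2) give 6 π electrons. Since 6 = 4n+2 (n=1), ring A is aromatic (pyrrole).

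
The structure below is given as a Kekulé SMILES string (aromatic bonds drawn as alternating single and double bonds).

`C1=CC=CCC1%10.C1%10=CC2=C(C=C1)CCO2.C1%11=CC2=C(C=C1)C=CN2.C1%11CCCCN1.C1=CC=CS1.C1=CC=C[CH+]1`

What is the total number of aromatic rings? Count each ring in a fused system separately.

4

The SMILES encodes a six-membered carbon ring with two conjugated C=C double bonds and two sp³ carbons; a six-membered carbon ring with three alternating C=C double bonds, fused to a five-membered ring containing one oxygen and two sp³ carbons; a six-membered carbon ring with three alternating C=C double bonds, fused to a five-membered ring containing one N–H nitrogen and two C=C double bonds; a six-membered saturated ring of five carbons and one N–H nitrogen; a five-membered ring of four carbons and one sulfur, with two C=C double bonds; a five-membered all-carbon ring bearing a positive charge on one carbon, with two C=C double bonds.
The 6-membered ring has two sp³ carbons, so it is not fully conjugated — not aromatic (1,3-cyclohexadiene).
The second 6-membered ring is fully conjugated (every ring atom contributes a p orbital); 3 ring double bonds give 6 π electrons. Since 6 = 4n+2 (n=1), it is aromatic (benzene ring).
The 5-membered ring with one oxygen has two sp³ carbons, so it is not fully conjugated — not aromatic (oxolane ring).
The fused 6/5-membered bicyclic (with one N–H) is a single π system with 9 sp² atoms and 10 π electrons from ring double bonds plus a heteroatom lone pair. 10 = 4(2)+2, so the system is aromatic and both rings count as aromatic (indole).
The 6-membered ring with one N–H has only sp³ atoms, so it is not fully conjugated — not aromatic (piperidine).
The 5-membered ring with one sulfur is fully conjugated (every ring atom contributes a p orbital); 2 ring double bonds (4 π electrons) plus a heteroatom lone pair (2) give 6 π electrons. Since 6 = 4n+2 (n=1), it is aromatic (thiophene).
The 5-membered ring has only sp² ring atoms; a planar conformation would have a fully conjugated π system of 4 electrons. But 4 = 4(1), which is 4n not 4n+2, so it is not aromatic (cyclopentadienyl cation).
4 of the 8 rings are aromatic. Total: 4.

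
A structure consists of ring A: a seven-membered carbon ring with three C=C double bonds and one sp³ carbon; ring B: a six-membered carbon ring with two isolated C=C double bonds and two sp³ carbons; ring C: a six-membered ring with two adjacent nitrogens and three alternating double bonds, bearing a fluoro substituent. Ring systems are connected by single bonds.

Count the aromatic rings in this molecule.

Ring A has one sp³ carbon, so it is not fully conjugated — not aromatic (cycloheptatriene).
Ring B has two sp³ carbons, so it is not fully conjugated — not aromatic (1,4-cyclohexadiene).
Ring C is fully conjugated (every ring atom contributes a p orbital); 3 ring double bonds give 6 π electrons. 6 = 4(1)+2, so ring C is aromatic (pyridazine).
Aromatic: C. Total: 1.

1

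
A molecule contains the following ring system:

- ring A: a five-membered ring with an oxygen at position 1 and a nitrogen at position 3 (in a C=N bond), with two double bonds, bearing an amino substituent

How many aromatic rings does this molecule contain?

Ring A is fully conjugated (every ring atom contributes a p orbital); 2 ring double bonds (4 π electrons) plus a heteroatom lone pair (2) give 6 π electrons. 6 = 4(1)+2, so ring A is aromatic (oxazole).

1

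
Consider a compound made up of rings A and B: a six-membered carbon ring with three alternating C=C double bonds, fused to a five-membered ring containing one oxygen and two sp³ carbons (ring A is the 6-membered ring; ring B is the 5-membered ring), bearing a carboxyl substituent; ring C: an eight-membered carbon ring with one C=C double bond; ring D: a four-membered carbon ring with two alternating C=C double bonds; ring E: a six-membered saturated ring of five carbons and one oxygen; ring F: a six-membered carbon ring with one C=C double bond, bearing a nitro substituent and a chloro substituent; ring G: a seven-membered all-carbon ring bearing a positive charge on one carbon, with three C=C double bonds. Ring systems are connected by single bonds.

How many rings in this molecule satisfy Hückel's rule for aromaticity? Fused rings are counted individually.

2

Ring A has a continuous p-orbital overlap around the ring; 3 ring double bonds give 6 π electrons. Since 6 = 4n+2 (n=1), ring A is aromatic (benzene ring).
Ring B has two sp³ carbons, so it is not fully conjugated — not aromatic (oxolane ring).
Ring C has six sp³ carbons, so it is not fully conjugated — not aromatic (cyclooctene).
Ring D has only sp² ring atoms; a planar conformation would have a fully conjugated π system of 4 electrons. But 4 = 4(1), which is 4n not 4n+2, so ring D is not aromatic (cyclobutadiene) — cyclobutadiene is antiaromatic and distorts to a rectangle.
Ring E has only sp³ atoms, so it is not fully conjugated — not aromatic (tetrahydropyran).
Ring F has four sp³ carbons, so it is not fully conjugated — not aromatic (cyclohexene).
Ring G has a continuous p-orbital overlap around the ring; 3 ring double bonds (6 π electrons) plus the carbocation's empty p orbital (0, but keeps the ring conjugated) give 6 π electrons. 6 = 4(1)+2, so ring G is aromatic (tropylium cation).
Aromatic: A, G. Total: 2.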